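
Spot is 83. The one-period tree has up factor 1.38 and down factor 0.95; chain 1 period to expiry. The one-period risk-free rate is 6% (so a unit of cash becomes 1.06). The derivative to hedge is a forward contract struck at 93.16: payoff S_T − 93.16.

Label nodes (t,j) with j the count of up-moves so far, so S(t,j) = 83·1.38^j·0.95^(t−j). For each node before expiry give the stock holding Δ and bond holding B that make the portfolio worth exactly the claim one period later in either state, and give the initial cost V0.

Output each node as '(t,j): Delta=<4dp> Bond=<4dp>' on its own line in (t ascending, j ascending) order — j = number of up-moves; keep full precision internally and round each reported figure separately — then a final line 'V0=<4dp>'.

The replicating-portfolio and risk-neutral prices coincide; use p* = (1.06−0.95)/(1.38−0.95) = 0.2558 for the latter.
Payoff layer (t=1): V(1,0)=-14.3100, V(1,1)=21.3800
  t=0,j=0: stock 83.0000 → up 114.5400 (V=21.3800), down 78.8500 (V=-14.3100). Price -4.8868; hedge Δ=1.0000, bond B=-87.8868.
Check: Δ(0,0)·S0 + B(0,0) = -4.8868 = V0.

(0,0): Delta=1.0000 Bond=-87.8868
V0=-4.8868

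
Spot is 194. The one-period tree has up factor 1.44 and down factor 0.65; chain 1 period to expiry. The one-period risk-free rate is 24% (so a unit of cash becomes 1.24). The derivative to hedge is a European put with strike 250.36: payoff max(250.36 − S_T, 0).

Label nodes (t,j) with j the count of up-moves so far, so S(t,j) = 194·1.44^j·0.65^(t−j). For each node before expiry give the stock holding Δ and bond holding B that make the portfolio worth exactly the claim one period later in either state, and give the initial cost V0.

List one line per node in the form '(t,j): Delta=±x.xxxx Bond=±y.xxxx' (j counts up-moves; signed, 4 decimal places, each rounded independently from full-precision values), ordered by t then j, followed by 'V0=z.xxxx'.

The replicating-portfolio and risk-neutral prices coincide; use p* = (1.24−0.65)/(1.44−0.65) = 0.7468 for the latter.
Payoff layer (t=1): V(1,0)=124.2600, V(1,1)=0.0000
  t=0,j=0: stock 194.0000 → up 279.3600 (V=0.0000), down 126.1000 (V=124.2600). Price 25.3695; hedge Δ=-0.8108, bond B=182.6607.
Each (Δ,B) replicates both successor values, so the strategy is self-financing and V0 is arbitrage-free.

(0,0): Delta=-0.8108 Bond=182.6607
V0=25.3695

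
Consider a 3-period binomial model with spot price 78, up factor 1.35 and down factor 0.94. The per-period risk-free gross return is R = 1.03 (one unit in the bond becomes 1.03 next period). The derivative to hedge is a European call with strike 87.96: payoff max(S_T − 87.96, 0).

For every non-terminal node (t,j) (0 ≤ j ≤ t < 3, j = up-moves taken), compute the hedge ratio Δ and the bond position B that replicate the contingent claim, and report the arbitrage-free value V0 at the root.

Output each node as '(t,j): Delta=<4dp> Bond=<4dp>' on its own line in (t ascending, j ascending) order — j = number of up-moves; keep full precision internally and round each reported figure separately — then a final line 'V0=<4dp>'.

Risk-neutral probability p* = (R−d)/(u−d) = (1.03−0.94)/(1.35−0.94) = 0.2195.
Terminal values V(3,·): V(3,0)=0.0000, V(3,1)=5.0831, V(3,2)=45.6657, V(3,3)=103.9493
  t=2,j=0: stock 68.9208 → up 93.0431 (V=5.0831), down 64.7856 (V=0.0000). Price 1.0833; hedge Δ=0.1799, bond B=-11.3145.
  t=2,j=1: stock 98.9820 → up 133.6257 (V=45.6657), down 93.0431 (V=5.0831). Price 13.5839; hedge Δ=1.0000, bond B=-85.3981.
  t=2,j=2: stock 142.1550 → up 191.9093 (V=103.9493), down 133.6257 (V=45.6657). Price 56.7569; hedge Δ=1.0000, bond B=-85.3981.
  t=1,j=0: stock 73.3200 → up 98.9820 (V=13.5839), down 68.9208 (V=1.0833). Price 3.7159; hedge Δ=0.4158, bond B=-26.7735.
  t=1,j=1: stock 105.3000 → up 142.1550 (V=56.7569), down 98.9820 (V=13.5839). Price 22.3893; hedge Δ=1.0000, bond B=-82.9107.
  t=0,j=0: stock 78.0000 → up 105.3000 (V=22.3893), down 73.3200 (V=3.7159). Price 7.5873; hedge Δ=0.5839, bond B=-37.9576.
Root portfolio cost Δ·78+B reproduces V0=7.5873.

(0,0): Delta=0.5839 Bond=-37.9576
(1,0): Delta=0.4158 Bond=-26.7735
(1,1): Delta=1.0000 Bond=-82.9107
(2,0): Delta=0.1799 Bond=-11.3145
(2,1): Delta=1.0000 Bond=-85.3981
(2,2): Delta=1.0000 Bond=-85.3981
V0=7.5873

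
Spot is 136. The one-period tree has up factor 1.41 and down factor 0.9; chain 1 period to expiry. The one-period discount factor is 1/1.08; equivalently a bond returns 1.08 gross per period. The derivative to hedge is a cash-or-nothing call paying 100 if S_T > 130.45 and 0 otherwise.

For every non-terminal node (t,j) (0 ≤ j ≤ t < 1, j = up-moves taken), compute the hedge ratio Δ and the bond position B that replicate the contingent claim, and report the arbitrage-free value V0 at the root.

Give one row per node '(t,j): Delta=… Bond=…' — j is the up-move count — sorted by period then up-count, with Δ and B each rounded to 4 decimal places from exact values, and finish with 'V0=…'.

(0,0): Delta=1.4418 Bond=-163.3987
V0=32.6797

The replicating-portfolio and risk-neutral prices coincide; use p* = (1.08−0.9)/(1.41−0.9) = 0.3529 for the latter.
At expiry t=1: V(1,0)=0.0000, V(1,1)=100.0000
Node (0,0) S=136.0000: V=(p*·100.0000+(1−p*)·0.0000)/1.08=32.6797; Δ=(100.0000−0.0000)/(191.7600−122.4000)=1.4418; B=V−Δ·S=-163.3987
Self-financing check: at every node Δ·S+B equals the discounted successor values.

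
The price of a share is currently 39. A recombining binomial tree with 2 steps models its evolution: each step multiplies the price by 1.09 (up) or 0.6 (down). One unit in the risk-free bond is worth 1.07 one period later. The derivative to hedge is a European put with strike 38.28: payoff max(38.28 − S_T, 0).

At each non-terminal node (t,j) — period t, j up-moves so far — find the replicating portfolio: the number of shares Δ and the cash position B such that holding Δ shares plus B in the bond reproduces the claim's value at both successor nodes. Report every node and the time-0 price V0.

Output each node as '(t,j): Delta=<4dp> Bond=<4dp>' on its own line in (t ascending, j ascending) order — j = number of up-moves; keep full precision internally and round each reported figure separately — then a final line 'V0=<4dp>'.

Since d<R<u, set p* = (R−d)/(u−d) = 0.9592; price each node as the discounted p*-expectation of its children.
At expiry t=2: V(2,0)=24.2400, V(2,1)=12.7740, V(2,2)=0.0000
  t=1,j=0: stock 23.4000 → up 25.5060 (V=12.7740), down 14.0400 (V=24.2400). Price 12.3757; hedge Δ=-1.0000, bond B=35.7757.
  t=1,j=1: stock 42.5100 → up 46.3359 (V=0.0000), down 25.5060 (V=12.7740). Price 0.4873; hedge Δ=-0.6133, bond B=26.5567.
  t=0,j=0: stock 39.0000 → up 42.5100 (V=0.4873), down 23.4000 (V=12.3757). Price 0.9089; hedge Δ=-0.6221, bond B=25.1710.
Each (Δ,B) replicates both successor values, so the strategy is self-financing and V0 is arbitrage-free.

(0,0): Delta=-0.6221 Bond=25.1710
(1,0): Delta=-1.0000 Bond=35.7757
(1,1): Delta=-0.6133 Bond=26.5567
V0=0.9089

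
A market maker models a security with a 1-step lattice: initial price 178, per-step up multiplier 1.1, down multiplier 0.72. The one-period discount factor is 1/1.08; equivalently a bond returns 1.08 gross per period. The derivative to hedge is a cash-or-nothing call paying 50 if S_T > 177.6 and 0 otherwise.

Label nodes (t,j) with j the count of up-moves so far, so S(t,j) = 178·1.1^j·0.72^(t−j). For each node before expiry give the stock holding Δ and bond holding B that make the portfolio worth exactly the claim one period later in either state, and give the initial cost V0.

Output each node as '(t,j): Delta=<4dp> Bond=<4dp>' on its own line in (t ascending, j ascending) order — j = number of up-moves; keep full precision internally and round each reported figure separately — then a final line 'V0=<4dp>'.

(0,0): Delta=0.7392 Bond=-87.7193
V0=43.8596

Under the risk-neutral measure, an up-move has probability p* = (R−d)/(u−d) = 0.9474 and values discount at R = 1.08.
Payoff layer (t=1): V(1,0)=0.0000, V(1,1)=50.0000
(0,0): S=178.0000. Δ = (V_up−V_dn)/(S_up−S_dn) = (50.0000−0.0000)/(195.8000−128.1600) = 0.7392. V = [p*·50.0000 + (1−p*)·0.0000]/1.08 = 43.8596. B = V − Δ·S = -87.7193.
Self-financing check: at every node Δ·S+B equals the discounted successor values.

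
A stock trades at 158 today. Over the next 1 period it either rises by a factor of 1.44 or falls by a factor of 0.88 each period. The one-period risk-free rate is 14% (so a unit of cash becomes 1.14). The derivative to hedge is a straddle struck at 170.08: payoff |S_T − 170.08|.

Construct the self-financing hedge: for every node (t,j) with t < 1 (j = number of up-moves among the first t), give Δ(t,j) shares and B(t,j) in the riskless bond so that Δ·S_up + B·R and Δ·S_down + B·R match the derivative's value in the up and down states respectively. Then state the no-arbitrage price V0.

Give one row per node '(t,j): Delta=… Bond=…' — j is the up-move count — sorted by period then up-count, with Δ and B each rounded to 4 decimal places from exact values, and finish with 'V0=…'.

Under the risk-neutral measure, an up-move has probability p* = (R−d)/(u−d) = 0.4643 and values discount at R = 1.14.
Payoff layer (t=1): V(1,0)=31.0400, V(1,1)=57.4400
Node (0,0) S=158.0000: V=(p*·57.4400+(1−p*)·31.0400)/1.14=37.9799; Δ=(57.4400−31.0400)/(227.5200−139.0400)=0.2984; B=V−Δ·S=-9.1629
Self-financing check: at every node Δ·S+B equals the discounted successor values.

(0,0): Delta=0.2984 Bond=-9.1629
V0=37.9799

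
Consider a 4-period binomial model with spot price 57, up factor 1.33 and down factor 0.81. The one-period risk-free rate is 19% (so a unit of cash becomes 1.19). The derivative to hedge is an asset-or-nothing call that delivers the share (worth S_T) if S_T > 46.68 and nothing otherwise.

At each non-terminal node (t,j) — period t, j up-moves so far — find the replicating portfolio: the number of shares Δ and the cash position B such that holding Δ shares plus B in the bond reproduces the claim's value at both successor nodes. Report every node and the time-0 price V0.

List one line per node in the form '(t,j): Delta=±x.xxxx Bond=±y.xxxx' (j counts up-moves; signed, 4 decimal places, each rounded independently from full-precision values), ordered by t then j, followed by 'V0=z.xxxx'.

(0,0): Delta=1.1220 Bond=-8.1657
(1,0): Delta=1.4327 Bond=-24.0616
(1,1): Delta=1.0523 Bond=-4.4324
(2,0): Delta=2.0890 Bond=-53.1761
(2,1): Delta=1.2855 Bond=-19.5912
(2,2): Delta=1.0000 Bond=0.0000
(3,0): Delta=0.0000 Bond=0.0000
(3,1): Delta=2.5577 Bond=-86.5930
(3,2): Delta=1.0000 Bond=0.0000
(3,3): Delta=1.0000 Bond=0.0000
V0=55.7897

Risk-neutral probability p* = (R−d)/(u−d) = (1.19−0.81)/(1.33−0.81) = 0.7308.
At expiry t=4: V(4,0)=0.0000, V(4,1)=0.0000, V(4,2)=66.1528, V(4,3)=108.6213, V(4,4)=178.3534
Node (3,0) S=30.2921: V=(p*·0.0000+(1−p*)·0.0000)/1.19=0.0000; Δ=(0.0000−0.0000)/(40.2885−24.5366)=0.0000; B=V−Δ·S=0.0000
Node (3,1) S=49.7389: V=(p*·66.1528+(1−p*)·0.0000)/1.19=40.6239; Δ=(66.1528−0.0000)/(66.1528−40.2885)=2.5577; B=V−Δ·S=-86.5930
Node (3,2) S=81.6701: V=(p*·108.6213+(1−p*)·66.1528)/1.19=81.6701; Δ=(108.6213−66.1528)/(108.6213−66.1528)=1.0000; B=V−Δ·S=0.0000
Node (3,3) S=134.1003: V=(p*·178.3534+(1−p*)·108.6213)/1.19=134.1003; Δ=(178.3534−108.6213)/(178.3534−108.6213)=1.0000; B=V−Δ·S=0.0000
Node (2,0) S=37.3977: V=(p*·40.6239+(1−p*)·0.0000)/1.19=24.9468; Δ=(40.6239−0.0000)/(49.7389−30.2921)=2.0890; B=V−Δ·S=-53.1761
Node (2,1) S=61.4061: V=(p*·81.6701+(1−p*)·40.6239)/1.19=59.3439; Δ=(81.6701−40.6239)/(81.6701−49.7389)=1.2855; B=V−Δ·S=-19.5912
Node (2,2) S=100.8273: V=(p*·134.1003+(1−p*)·81.6701)/1.19=100.8273; Δ=(134.1003−81.6701)/(134.1003−81.6701)=1.0000; B=V−Δ·S=0.0000
Node (1,0) S=46.1700: V=(p*·59.3439+(1−p*)·24.9468)/1.19=42.0867; Δ=(59.3439−24.9468)/(61.4061−37.3977)=1.4327; B=V−Δ·S=-24.0616
Node (1,1) S=75.8100: V=(p*·100.8273+(1−p*)·59.3439)/1.19=75.3434; Δ=(100.8273−59.3439)/(100.8273−61.4061)=1.0523; B=V−Δ·S=-4.4324
Node (0,0) S=57.0000: V=(p*·75.3434+(1−p*)·42.0867)/1.19=55.7897; Δ=(75.3434−42.0867)/(75.8100−46.1700)=1.1220; B=V−Δ·S=-8.1657
Check: Δ(0,0)·S0 + B(0,0) = 55.7897 = V0.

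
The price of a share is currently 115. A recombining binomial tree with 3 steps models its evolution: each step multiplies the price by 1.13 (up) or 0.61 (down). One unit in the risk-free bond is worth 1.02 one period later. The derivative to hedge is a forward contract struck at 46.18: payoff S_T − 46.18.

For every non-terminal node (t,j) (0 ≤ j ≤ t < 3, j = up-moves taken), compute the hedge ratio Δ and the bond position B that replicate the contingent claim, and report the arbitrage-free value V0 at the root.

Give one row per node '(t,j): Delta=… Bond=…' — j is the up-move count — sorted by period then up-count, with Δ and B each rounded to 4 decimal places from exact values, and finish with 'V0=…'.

The replicating-portfolio and risk-neutral prices coincide; use p* = (1.02−0.61)/(1.13−0.61) = 0.7885 for the latter.
Terminal values V(3,·): V(3,0)=-20.0772, V(3,1)=2.1744, V(3,2)=43.3945, V(3,3)=119.7532
Node (2,0) S=42.7915: V=(p*·2.1744+(1−p*)·-20.0772)/1.02=-2.4830; Δ=(2.1744−-20.0772)/(48.3544−26.1028)=1.0000; B=V−Δ·S=-45.2745
Node (2,1) S=79.2695: V=(p*·43.3945+(1−p*)·2.1744)/1.02=33.9950; Δ=(43.3945−2.1744)/(89.5745−48.3544)=1.0000; B=V−Δ·S=-45.2745
Node (2,2) S=146.8435: V=(p*·119.7532+(1−p*)·43.3945)/1.02=101.5690; Δ=(119.7532−43.3945)/(165.9332−89.5745)=1.0000; B=V−Δ·S=-45.2745
Node (1,0) S=70.1500: V=(p*·33.9950+(1−p*)·-2.4830)/1.02=25.7632; Δ=(33.9950−-2.4830)/(79.2695−42.7915)=1.0000; B=V−Δ·S=-44.3868
Node (1,1) S=129.9500: V=(p*·101.5690+(1−p*)·33.9950)/1.02=85.5632; Δ=(101.5690−33.9950)/(146.8435−79.2695)=1.0000; B=V−Δ·S=-44.3868
Node (0,0) S=115.0000: V=(p*·85.5632+(1−p*)·25.7632)/1.02=71.4836; Δ=(85.5632−25.7632)/(129.9500−70.1500)=1.0000; B=V−Δ·S=-43.5164
The time-0 hedge costs 71.4836, which is the no-arbitrage price.

(0,0): Delta=1.0000 Bond=-43.5164
(1,0): Delta=1.0000 Bond=-44.3868
(1,1): Delta=1.0000 Bond=-44.3868
(2,0): Delta=1.0000 Bond=-45.2745
(2,1): Delta=1.0000 Bond=-45.2745
(2,2): Delta=1.0000 Bond=-45.2745
V0=71.4836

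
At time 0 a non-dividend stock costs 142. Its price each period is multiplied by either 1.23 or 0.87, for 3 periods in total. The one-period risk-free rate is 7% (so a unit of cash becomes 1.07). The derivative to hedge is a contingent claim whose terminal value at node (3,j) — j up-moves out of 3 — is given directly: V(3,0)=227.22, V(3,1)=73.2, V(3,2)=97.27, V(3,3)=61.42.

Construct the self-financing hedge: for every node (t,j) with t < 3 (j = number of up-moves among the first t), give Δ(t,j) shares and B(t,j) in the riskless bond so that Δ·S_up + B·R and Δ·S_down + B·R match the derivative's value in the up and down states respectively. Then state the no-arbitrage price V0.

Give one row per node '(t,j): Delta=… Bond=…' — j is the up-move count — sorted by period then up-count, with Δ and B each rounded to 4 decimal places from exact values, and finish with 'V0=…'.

Since d<R<u, set p* = (R−d)/(u−d) = 0.5556; price each node as the discounted p*-expectation of its children.
At expiry t=3: V(3,0)=227.2200, V(3,1)=73.2000, V(3,2)=97.2700, V(3,3)=61.4200
  t=2,j=0: stock 107.4798 → up 132.2002 (V=73.2000), down 93.5074 (V=227.2200). Price 132.3863; hedge Δ=-3.9806, bond B=560.2196.
  t=2,j=1: stock 151.9542 → up 186.9037 (V=97.2700), down 132.2002 (V=73.2000). Price 80.9086; hedge Δ=0.4400, bond B=14.0475.
  t=2,j=2: stock 214.8318 → up 264.2431 (V=61.4200), down 186.9037 (V=97.2700). Price 72.2928; hedge Δ=-0.4635, bond B=171.8762.
  t=1,j=0: stock 123.5400 → up 151.9542 (V=80.9086), down 107.4798 (V=132.3863). Price 96.9977; hedge Δ=-1.1575, bond B=239.9913.
  t=1,j=1: stock 174.6600 → up 214.8318 (V=72.2928), down 151.9542 (V=80.9086). Price 71.1421; hedge Δ=-0.1370, bond B=95.0749.
  t=0,j=0: stock 142.0000 → up 174.6600 (V=71.1421), down 123.5400 (V=96.9977). Price 77.2276; hedge Δ=-0.5058, bond B=149.0487.
Self-financing check: at every node Δ·S+B equals the discounted successor values.

(0,0): Delta=-0.5058 Bond=149.0487
(1,0): Delta=-1.1575 Bond=239.9913
(1,1): Delta=-0.1370 Bond=95.0749
(2,0): Delta=-3.9806 Bond=560.2196
(2,1): Delta=0.4400 Bond=14.0475
(2,2): Delta=-0.4635 Bond=171.8762
V0=77.2276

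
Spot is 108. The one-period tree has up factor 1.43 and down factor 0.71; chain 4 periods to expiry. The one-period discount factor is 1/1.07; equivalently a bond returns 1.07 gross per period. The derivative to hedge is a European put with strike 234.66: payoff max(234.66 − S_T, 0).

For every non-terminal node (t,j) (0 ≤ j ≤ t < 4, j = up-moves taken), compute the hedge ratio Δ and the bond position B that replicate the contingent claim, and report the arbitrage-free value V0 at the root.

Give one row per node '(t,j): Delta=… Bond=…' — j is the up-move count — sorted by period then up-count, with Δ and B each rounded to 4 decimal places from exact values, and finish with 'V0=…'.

(0,0): Delta=-0.7153 Bond=158.6191
(1,0): Delta=-1.0000 Bond=191.5525
(1,1): Delta=-0.5740 Bond=147.8925
(2,0): Delta=-1.0000 Bond=204.9611
(2,1): Delta=-1.0000 Bond=204.9611
(2,2): Delta=-0.3624 Bond=111.5288
(3,0): Delta=-1.0000 Bond=219.3084
(3,1): Delta=-1.0000 Bond=219.3084
(3,2): Delta=-1.0000 Bond=219.3084
(3,3): Delta=-0.0459 Bond=19.3633
V0=81.3656

The replicating-portfolio and risk-neutral prices coincide; use p* = (1.07−0.71)/(1.43−0.71) = 0.5000 for the latter.
Terminal payoffs: V(4,0)=207.2154, V(4,1)=179.3842, V(4,2)=123.3299, V(4,3)=10.4318, V(4,4)=0.0000
  t=3,j=0: stock 38.6544 → up 55.2758 (V=179.3842), down 27.4446 (V=207.2154). Price 180.6540; hedge Δ=-1.0000, bond B=219.3084.
  t=3,j=1: stock 77.8532 → up 111.3301 (V=123.3299), down 55.2758 (V=179.3842). Price 141.4552; hedge Δ=-1.0000, bond B=219.3084.
  t=3,j=2: stock 156.8029 → up 224.2282 (V=10.4318), down 111.3301 (V=123.3299). Price 62.5055; hedge Δ=-1.0000, bond B=219.3084.
  t=3,j=3: stock 315.8144 → up 451.6145 (V=0.0000), down 224.2282 (V=10.4318). Price 4.8747; hedge Δ=-0.0459, bond B=19.3633.
  t=2,j=0: stock 54.4428 → up 77.8532 (V=141.4552), down 38.6544 (V=180.6540). Price 150.5183; hedge Δ=-1.0000, bond B=204.9611.
  t=2,j=1: stock 109.6524 → up 156.8029 (V=62.5055), down 77.8532 (V=141.4552). Price 95.3087; hedge Δ=-1.0000, bond B=204.9611.
  t=2,j=2: stock 220.8492 → up 315.8144 (V=4.8747), down 156.8029 (V=62.5055). Price 31.4861; hedge Δ=-0.3624, bond B=111.5288.
  t=1,j=0: stock 76.6800 → up 109.6524 (V=95.3087), down 54.4428 (V=150.5183). Price 114.8725; hedge Δ=-1.0000, bond B=191.5525.
  t=1,j=1: stock 154.4400 → up 220.8492 (V=31.4861), down 109.6524 (V=95.3087). Price 59.2499; hedge Δ=-0.5740, bond B=147.8925.
  t=0,j=0: stock 108.0000 → up 154.4400 (V=59.2499), down 76.6800 (V=114.8725). Price 81.3656; hedge Δ=-0.7153, bond B=158.6191.
The time-0 hedge costs 81.3656, which is the no-arbitrage price.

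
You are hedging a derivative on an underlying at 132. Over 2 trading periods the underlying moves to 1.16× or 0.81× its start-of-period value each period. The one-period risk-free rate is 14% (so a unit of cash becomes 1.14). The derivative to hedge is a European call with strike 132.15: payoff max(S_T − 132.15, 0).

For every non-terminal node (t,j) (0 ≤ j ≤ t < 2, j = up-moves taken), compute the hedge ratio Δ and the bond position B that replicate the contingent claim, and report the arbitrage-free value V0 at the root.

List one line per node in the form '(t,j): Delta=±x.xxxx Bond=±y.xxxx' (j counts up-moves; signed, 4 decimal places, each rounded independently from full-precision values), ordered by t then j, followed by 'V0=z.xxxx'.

Since d<R<u, set p* = (R−d)/(u−d) = 0.9429; price each node as the discounted p*-expectation of its children.
Terminal payoffs: V(2,0)=0.0000, V(2,1)=0.0000, V(2,2)=45.4692
  t=1,j=0: stock 106.9200 → up 124.0272 (V=0.0000), down 86.6052 (V=0.0000). Price 0.0000; hedge Δ=0.0000, bond B=0.0000.
  t=1,j=1: stock 153.1200 → up 177.6192 (V=45.4692), down 124.0272 (V=0.0000). Price 37.6061; hedge Δ=0.8484, bond B=-92.3059.
  t=0,j=0: stock 132.0000 → up 153.1200 (V=37.6061), down 106.9200 (V=0.0000). Price 31.1028; hedge Δ=0.8140, bond B=-76.3432.
The time-0 hedge costs 31.1028, which is the no-arbitrage price.

(0,0): Delta=0.8140 Bond=-76.3432
(1,0): Delta=0.0000 Bond=0.0000
(1,1): Delta=0.8484 Bond=-92.3059
V0=31.1028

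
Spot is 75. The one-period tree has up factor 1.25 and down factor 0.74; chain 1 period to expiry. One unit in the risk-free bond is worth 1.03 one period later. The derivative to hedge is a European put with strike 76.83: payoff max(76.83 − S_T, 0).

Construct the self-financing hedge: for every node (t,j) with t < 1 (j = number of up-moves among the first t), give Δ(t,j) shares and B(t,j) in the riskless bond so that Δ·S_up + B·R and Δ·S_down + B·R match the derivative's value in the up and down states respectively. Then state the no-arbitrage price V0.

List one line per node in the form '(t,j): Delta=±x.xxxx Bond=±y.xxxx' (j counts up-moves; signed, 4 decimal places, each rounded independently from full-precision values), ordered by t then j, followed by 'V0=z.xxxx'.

(0,0): Delta=-0.5576 Bond=50.7567
V0=8.9332

Under the risk-neutral measure, an up-move has probability p* = (R−d)/(u−d) = 0.5686 and values discount at R = 1.03.
Terminal payoffs: V(1,0)=21.3300, V(1,1)=0.0000
Node (0,0) S=75.0000: V=(p*·0.0000+(1−p*)·21.3300)/1.03=8.9332; Δ=(0.0000−21.3300)/(93.7500−55.5000)=-0.5576; B=V−Δ·S=50.7567
Each (Δ,B) replicates both successor values, so the strategy is self-financing and V0 is arbitrage-free.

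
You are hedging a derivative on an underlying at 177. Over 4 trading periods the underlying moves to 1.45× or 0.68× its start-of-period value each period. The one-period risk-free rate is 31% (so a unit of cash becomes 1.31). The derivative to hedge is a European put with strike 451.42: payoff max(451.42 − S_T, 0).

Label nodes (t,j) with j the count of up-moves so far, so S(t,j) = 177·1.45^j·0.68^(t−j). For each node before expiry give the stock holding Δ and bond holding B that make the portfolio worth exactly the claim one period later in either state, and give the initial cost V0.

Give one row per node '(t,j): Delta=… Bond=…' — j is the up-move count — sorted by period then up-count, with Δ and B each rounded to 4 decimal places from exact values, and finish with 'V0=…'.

(0,0): Delta=-0.4083 Bond=98.9181
(1,0): Delta=-1.0000 Bond=200.8015
(1,1): Delta=-0.3466 Bond=113.7563
(2,0): Delta=-1.0000 Bond=263.0499
(2,1): Delta=-1.0000 Bond=263.0499
(2,2): Delta=-0.2785 Bond=123.6810
(3,0): Delta=-1.0000 Bond=344.5954
(3,1): Delta=-1.0000 Bond=344.5954
(3,2): Delta=-1.0000 Bond=344.5954
(3,3): Delta=-0.2033 Bond=121.4503
V0=26.6516

The replicating-portfolio and risk-neutral prices coincide; use p* = (1.31−0.68)/(1.45−0.68) = 0.8182 for the latter.
At expiry t=4: V(4,0)=413.5750, V(4,1)=370.7210, V(4,2)=279.3413, V(4,3)=84.4875, V(4,4)=0.0000
  t=3,j=0: stock 55.6545 → up 80.6990 (V=370.7210), down 37.8450 (V=413.5750). Price 288.9410; hedge Δ=-1.0000, bond B=344.5954.
  t=3,j=1: stock 118.6750 → up 172.0787 (V=279.3413), down 80.6990 (V=370.7210). Price 225.9205; hedge Δ=-1.0000, bond B=344.5954.
  t=3,j=2: stock 253.0569 → up 366.9325 (V=84.4875), down 172.0787 (V=279.3413). Price 91.5385; hedge Δ=-1.0000, bond B=344.5954.
  t=3,j=3: stock 539.6066 → up 782.4296 (V=0.0000), down 366.9325 (V=84.4875). Price 11.7262; hedge Δ=-0.2033, bond B=121.4503.
  t=2,j=0: stock 81.8448 → up 118.6750 (V=225.9205), down 55.6545 (V=288.9410). Price 181.2051; hedge Δ=-1.0000, bond B=263.0499.
  t=2,j=1: stock 174.5220 → up 253.0569 (V=91.5385), down 118.6750 (V=225.9205). Price 88.5279; hedge Δ=-1.0000, bond B=263.0499.
  t=2,j=2: stock 372.1425 → up 539.6066 (V=11.7262), down 253.0569 (V=91.5385). Price 20.0287; hedge Δ=-0.2785, bond B=123.6810.
  t=1,j=0: stock 120.3600 → up 174.5220 (V=88.5279), down 81.8448 (V=181.2051). Price 80.4415; hedge Δ=-1.0000, bond B=200.8015.
  t=1,j=1: stock 256.6500 → up 372.1425 (V=20.0287), down 174.5220 (V=88.5279). Price 24.7962; hedge Δ=-0.3466, bond B=113.7563.
  t=0,j=0: stock 177.0000 → up 256.6500 (V=24.7962), down 120.3600 (V=80.4415). Price 26.6516; hedge Δ=-0.4083, bond B=98.9181.
Each (Δ,B) replicates both successor values, so the strategy is self-financing and V0 is arbitrage-free.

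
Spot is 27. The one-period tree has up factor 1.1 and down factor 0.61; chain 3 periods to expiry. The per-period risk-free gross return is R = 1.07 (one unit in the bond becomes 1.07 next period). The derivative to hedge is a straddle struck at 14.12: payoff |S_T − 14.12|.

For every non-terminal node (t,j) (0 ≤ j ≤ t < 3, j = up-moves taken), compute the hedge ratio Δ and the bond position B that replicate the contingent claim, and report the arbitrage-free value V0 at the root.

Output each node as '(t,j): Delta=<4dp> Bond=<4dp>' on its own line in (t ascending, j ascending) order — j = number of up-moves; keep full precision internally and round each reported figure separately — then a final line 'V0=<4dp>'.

Risk-neutral probability p* = (R−d)/(u−d) = (1.07−0.61)/(1.1−0.61) = 0.9388.
Terminal values V(3,·): V(3,0)=7.9915, V(3,1)=3.0686, V(3,2)=5.8087, V(3,3)=21.8170
Node (2,0) S=10.0467: V=(p*·3.0686+(1−p*)·7.9915)/1.07=3.1496; Δ=(3.0686−7.9915)/(11.0514−6.1285)=-1.0000; B=V−Δ·S=13.1963
Node (2,1) S=18.1170: V=(p*·5.8087+(1−p*)·3.0686)/1.07=5.2719; Δ=(5.8087−3.0686)/(19.9287−11.0514)=0.3087; B=V−Δ·S=-0.3201
Node (2,2) S=32.6700: V=(p*·21.8170+(1−p*)·5.8087)/1.07=19.4737; Δ=(21.8170−5.8087)/(35.9370−19.9287)=1.0000; B=V−Δ·S=-13.1963
Node (1,0) S=16.4700: V=(p*·5.2719+(1−p*)·3.1496)/1.07=4.8056; Δ=(5.2719−3.1496)/(18.1170−10.0467)=0.2630; B=V−Δ·S=0.4743
Node (1,1) S=29.7000: V=(p*·19.4737+(1−p*)·5.2719)/1.07=17.3871; Δ=(19.4737−5.2719)/(32.6700−18.1170)=0.9759; B=V−Δ·S=-11.5962
Node (0,0) S=27.0000: V=(p*·17.3871+(1−p*)·4.8056)/1.07=15.5298; Δ=(17.3871−4.8056)/(29.7000−16.4700)=0.9510; B=V−Δ·S=-10.1469
Root portfolio cost Δ·27+B reproduces V0=15.5298.

(0,0): Delta=0.9510 Bond=-10.1469
(1,0): Delta=0.2630 Bond=0.4743
(1,1): Delta=0.9759 Bond=-11.5962
(2,0): Delta=-1.0000 Bond=13.1963
(2,1): Delta=0.3087 Bond=-0.3201
(2,2): Delta=1.0000 Bond=-13.1963
V0=15.5298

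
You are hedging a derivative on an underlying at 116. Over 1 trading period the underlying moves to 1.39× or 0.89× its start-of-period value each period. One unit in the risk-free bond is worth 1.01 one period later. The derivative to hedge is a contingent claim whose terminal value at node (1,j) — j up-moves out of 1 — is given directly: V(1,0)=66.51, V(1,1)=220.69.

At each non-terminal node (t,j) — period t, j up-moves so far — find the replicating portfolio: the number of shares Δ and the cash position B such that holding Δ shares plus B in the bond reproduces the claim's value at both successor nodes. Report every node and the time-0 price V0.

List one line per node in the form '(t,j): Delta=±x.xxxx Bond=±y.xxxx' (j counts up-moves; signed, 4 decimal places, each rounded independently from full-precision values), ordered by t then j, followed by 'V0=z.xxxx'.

Since d<R<u, set p* = (R−d)/(u−d) = 0.2400; price each node as the discounted p*-expectation of its children.
Terminal payoffs: V(1,0)=66.5100, V(1,1)=220.6900
  t=0,j=0: stock 116.0000 → up 161.2400 (V=220.6900), down 103.2400 (V=66.5100). Price 102.4883; hedge Δ=2.6583, bond B=-205.8717.
Self-financing check: at every node Δ·S+B equals the discounted successor values.

(0,0): Delta=2.6583 Bond=-205.8717
V0=102.4883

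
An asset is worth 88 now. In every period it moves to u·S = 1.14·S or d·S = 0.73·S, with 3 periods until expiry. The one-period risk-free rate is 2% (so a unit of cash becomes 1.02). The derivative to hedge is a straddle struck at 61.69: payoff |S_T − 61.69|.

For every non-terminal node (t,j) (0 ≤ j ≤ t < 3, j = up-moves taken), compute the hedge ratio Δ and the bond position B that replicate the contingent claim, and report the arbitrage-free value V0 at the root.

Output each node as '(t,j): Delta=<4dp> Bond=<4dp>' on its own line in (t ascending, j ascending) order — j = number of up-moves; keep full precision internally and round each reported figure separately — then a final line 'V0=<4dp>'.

Risk-neutral probability p* = (R−d)/(u−d) = (1.02−0.73)/(1.14−0.73) = 0.7073.
Terminal payoffs: V(3,0)=27.4565, V(3,1)=8.2295, V(3,2)=21.7963, V(3,3)=68.6859
  t=2,j=0: stock 46.8952 → up 53.4605 (V=8.2295), down 34.2335 (V=27.4565). Price 13.5852; hedge Δ=-1.0000, bond B=60.4804.
  t=2,j=1: stock 73.2336 → up 83.4863 (V=21.7963), down 53.4605 (V=8.2295). Price 17.4760; hedge Δ=0.4518, bond B=-15.6138.
  t=2,j=2: stock 114.3648 → up 130.3759 (V=68.6859), down 83.4863 (V=21.7963). Price 53.8844; hedge Δ=1.0000, bond B=-60.4804.
  t=1,j=0: stock 64.2400 → up 73.2336 (V=17.4760), down 46.8952 (V=13.5852). Price 16.0169; hedge Δ=0.1477, bond B=6.5271.
  t=1,j=1: stock 100.3200 → up 114.3648 (V=53.8844), down 73.2336 (V=17.4760). Price 42.3807; hedge Δ=0.8852, bond B=-46.4203.
  t=0,j=0: stock 88.0000 → up 100.3200 (V=42.3807), down 64.2400 (V=16.0169). Price 33.9848; hedge Δ=0.7307, bond B=-30.3172.
The time-0 hedge costs 33.9848, which is the no-arbitrage price.

(0,0): Delta=0.7307 Bond=-30.3172
(1,0): Delta=0.1477 Bond=6.5271
(1,1): Delta=0.8852 Bond=-46.4203
(2,0): Delta=-1.0000 Bond=60.4804
(2,1): Delta=0.4518 Bond=-15.6138
(2,2): Delta=1.0000 Bond=-60.4804
V0=33.9848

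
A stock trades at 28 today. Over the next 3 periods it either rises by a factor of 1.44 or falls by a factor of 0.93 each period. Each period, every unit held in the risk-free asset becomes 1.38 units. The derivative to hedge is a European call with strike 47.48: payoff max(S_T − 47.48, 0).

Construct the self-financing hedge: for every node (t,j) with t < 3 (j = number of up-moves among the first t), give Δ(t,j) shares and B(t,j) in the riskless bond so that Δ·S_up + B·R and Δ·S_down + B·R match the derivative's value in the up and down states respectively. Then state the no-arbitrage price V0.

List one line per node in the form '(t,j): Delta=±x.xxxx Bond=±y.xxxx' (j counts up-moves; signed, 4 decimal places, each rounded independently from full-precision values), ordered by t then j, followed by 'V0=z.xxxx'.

(0,0): Delta=0.8975 Bond=-15.0043
(1,0): Delta=0.3137 Bond=-5.5057
(1,1): Delta=0.9477 Bond=-22.7327
(2,0): Delta=0.0000 Bond=0.0000
(2,1): Delta=0.3408 Bond=-8.6109
(2,2): Delta=1.0000 Bond=-34.4058
V0=10.1247

Since d<R<u, set p* = (R−d)/(u−d) = 0.8824; price each node as the discounted p*-expectation of its children.
Payoff layer (t=3): V(3,0)=0.0000, V(3,1)=0.0000, V(3,2)=6.5165, V(3,3)=36.1276
Node (2,0) S=24.2172: V=(p*·0.0000+(1−p*)·0.0000)/1.38=0.0000; Δ=(0.0000−0.0000)/(34.8728−22.5220)=0.0000; B=V−Δ·S=0.0000
Node (2,1) S=37.4976: V=(p*·6.5165+(1−p*)·0.0000)/1.38=4.1666; Δ=(6.5165−0.0000)/(53.9965−34.8728)=0.3408; B=V−Δ·S=-8.6109
Node (2,2) S=58.0608: V=(p*·36.1276+(1−p*)·6.5165)/1.38=23.6550; Δ=(36.1276−6.5165)/(83.6076−53.9965)=1.0000; B=V−Δ·S=-34.4058
Node (1,0) S=26.0400: V=(p*·4.1666+(1−p*)·0.0000)/1.38=2.6641; Δ=(4.1666−0.0000)/(37.4976−24.2172)=0.3137; B=V−Δ·S=-5.5057
Node (1,1) S=40.3200: V=(p*·23.6550+(1−p*)·4.1666)/1.38=15.4799; Δ=(23.6550−4.1666)/(58.0608−37.4976)=0.9477; B=V−Δ·S=-22.7327
Node (0,0) S=28.0000: V=(p*·15.4799+(1−p*)·2.6641)/1.38=10.1247; Δ=(15.4799−2.6641)/(40.3200−26.0400)=0.8975; B=V−Δ·S=-15.0043
Check: Δ(0,0)·S0 + B(0,0) = 10.1247 = V0.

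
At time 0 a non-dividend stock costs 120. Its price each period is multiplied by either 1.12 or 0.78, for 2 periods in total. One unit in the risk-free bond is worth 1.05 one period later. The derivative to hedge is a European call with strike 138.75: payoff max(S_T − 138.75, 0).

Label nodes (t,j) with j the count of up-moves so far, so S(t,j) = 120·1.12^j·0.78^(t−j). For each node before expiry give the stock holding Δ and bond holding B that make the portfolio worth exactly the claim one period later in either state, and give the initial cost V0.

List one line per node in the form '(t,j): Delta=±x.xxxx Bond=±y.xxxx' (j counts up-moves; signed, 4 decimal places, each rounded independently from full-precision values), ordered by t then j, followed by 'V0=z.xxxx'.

No-arbitrage ⇒ martingale measure with p* = (R−d)/(u−d) = 0.7941.
At expiry t=2: V(2,0)=0.0000, V(2,1)=0.0000, V(2,2)=11.7780
(1,0): S=93.6000. Δ = (V_up−V_dn)/(S_up−S_dn) = (0.0000−0.0000)/(104.8320−73.0080) = 0.0000. V = [p*·0.0000 + (1−p*)·0.0000]/1.05 = 0.0000. B = V − Δ·S = 0.0000.
(1,1): S=134.4000. Δ = (V_up−V_dn)/(S_up−S_dn) = (11.7780−0.0000)/(150.5280−104.8320) = 0.2577. V = [p*·11.7780 + (1−p*)·0.0000]/1.05 = 8.9077. B = V − Δ·S = -25.7334.
(0,0): S=120.0000. Δ = (V_up−V_dn)/(S_up−S_dn) = (8.9077−0.0000)/(134.4000−93.6000) = 0.2183. V = [p*·8.9077 + (1−p*)·0.0000]/1.05 = 6.7369. B = V − Δ·S = -19.4623.
Self-financing check: at every node Δ·S+B equals the discounted successor values.

(0,0): Delta=0.2183 Bond=-19.4623
(1,0): Delta=0.0000 Bond=0.0000
(1,1): Delta=0.2577 Bond=-25.7334
V0=6.7369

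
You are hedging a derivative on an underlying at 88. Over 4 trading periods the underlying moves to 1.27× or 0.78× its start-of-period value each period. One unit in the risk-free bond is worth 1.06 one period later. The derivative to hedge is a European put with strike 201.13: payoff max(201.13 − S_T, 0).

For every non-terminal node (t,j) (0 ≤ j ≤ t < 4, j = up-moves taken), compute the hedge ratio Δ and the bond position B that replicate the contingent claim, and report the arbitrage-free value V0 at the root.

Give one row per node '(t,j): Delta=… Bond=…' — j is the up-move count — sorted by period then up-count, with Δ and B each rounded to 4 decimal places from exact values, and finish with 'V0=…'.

(0,0): Delta=-0.8990 Bond=152.7740
(1,0): Delta=-1.0000 Bond=168.8726
(1,1): Delta=-0.8525 Bond=156.7413
(2,0): Delta=-1.0000 Bond=179.0050
(2,1): Delta=-1.0000 Bond=179.0050
(2,2): Delta=-0.7845 Bond=156.5014
(3,0): Delta=-1.0000 Bond=189.7453
(3,1): Delta=-1.0000 Bond=189.7453
(3,2): Delta=-1.0000 Bond=189.7453
(3,3): Delta=-0.6853 Bond=148.0012
V0=73.6614

Risk-neutral probability p* = (R−d)/(u−d) = (1.06−0.78)/(1.27−0.78) = 0.5714.
At expiry t=4: V(4,0)=168.5568, V(4,1)=148.0941, V(4,2)=114.7766, V(4,3)=60.5290, V(4,4)=0.0000
  t=3,j=0: stock 41.7606 → up 53.0359 (V=148.0941), down 32.5732 (V=168.5568). Price 147.9847; hedge Δ=-1.0000, bond B=189.7453.
  t=3,j=1: stock 67.9948 → up 86.3534 (V=114.7766), down 53.0359 (V=148.0941). Price 121.7505; hedge Δ=-1.0000, bond B=189.7453.
  t=3,j=2: stock 110.7095 → up 140.6010 (V=60.5290), down 86.3534 (V=114.7766). Price 79.0358; hedge Δ=-1.0000, bond B=189.7453.
  t=3,j=3: stock 180.2577 → up 228.9273 (V=0.0000), down 140.6010 (V=60.5290). Price 24.4726; hedge Δ=-0.6853, bond B=148.0012.
  t=2,j=0: stock 53.5392 → up 67.9948 (V=121.7505), down 41.7606 (V=147.9847). Price 125.4658; hedge Δ=-1.0000, bond B=179.0050.
  t=2,j=1: stock 87.1728 → up 110.7095 (V=79.0358), down 67.9948 (V=121.7505). Price 91.8322; hedge Δ=-1.0000, bond B=179.0050.
  t=2,j=2: stock 141.9352 → up 180.2577 (V=24.4726), down 110.7095 (V=79.0358). Price 45.1480; hedge Δ=-0.7845, bond B=156.5014.
  t=1,j=0: stock 68.6400 → up 87.1728 (V=91.8322), down 53.5392 (V=125.4658). Price 100.2326; hedge Δ=-1.0000, bond B=168.8726.
  t=1,j=1: stock 111.7600 → up 141.9352 (V=45.1480), down 87.1728 (V=91.8322). Price 61.4675; hedge Δ=-0.8525, bond B=156.7413.
  t=0,j=0: stock 88.0000 → up 111.7600 (V=61.4675), down 68.6400 (V=100.2326). Price 73.6614; hedge Δ=-0.8990, bond B=152.7740.
Check: Δ(0,0)·S0 + B(0,0) = 73.6614 = V0.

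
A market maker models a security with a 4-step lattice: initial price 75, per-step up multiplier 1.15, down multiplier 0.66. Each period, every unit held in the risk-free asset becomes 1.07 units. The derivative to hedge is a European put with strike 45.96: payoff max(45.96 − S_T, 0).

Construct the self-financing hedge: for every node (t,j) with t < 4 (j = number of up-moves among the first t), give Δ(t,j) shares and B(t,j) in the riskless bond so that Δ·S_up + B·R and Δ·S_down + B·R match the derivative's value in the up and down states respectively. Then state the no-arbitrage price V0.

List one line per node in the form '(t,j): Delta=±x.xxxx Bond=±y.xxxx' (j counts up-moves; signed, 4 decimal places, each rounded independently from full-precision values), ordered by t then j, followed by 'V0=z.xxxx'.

Since d<R<u, set p* = (R−d)/(u−d) = 0.8367; price each node as the discounted p*-expectation of its children.
Payoff layer (t=4): V(4,0)=31.7289, V(4,1)=21.1635, V(4,2)=2.7539, V(4,3)=0.0000, V(4,4)=0.0000
Node (3,0) S=21.5622: V=(p*·21.1635+(1−p*)·31.7289)/1.07=21.3911; Δ=(21.1635−31.7289)/(24.7965−14.2311)=-1.0000; B=V−Δ·S=42.9533
Node (3,1) S=37.5705: V=(p*·2.7539+(1−p*)·21.1635)/1.07=5.3828; Δ=(2.7539−21.1635)/(43.2061−24.7965)=-1.0000; B=V−Δ·S=42.9533
Node (3,2) S=65.4637: V=(p*·0.0000+(1−p*)·2.7539)/1.07=0.4202; Δ=(0.0000−2.7539)/(75.2833−43.2061)=-0.0859; B=V−Δ·S=6.0405
Node (3,3) S=114.0656: V=(p*·0.0000+(1−p*)·0.0000)/1.07=0.0000; Δ=(0.0000−0.0000)/(131.1755−75.2833)=0.0000; B=V−Δ·S=0.0000
Node (2,0) S=32.6700: V=(p*·5.3828+(1−p*)·21.3911)/1.07=7.4732; Δ=(5.3828−21.3911)/(37.5705−21.5622)=-1.0000; B=V−Δ·S=40.1432
Node (2,1) S=56.9250: V=(p*·0.4202+(1−p*)·5.3828)/1.07=1.1499; Δ=(0.4202−5.3828)/(65.4638−37.5705)=-0.1779; B=V−Δ·S=11.2776
Node (2,2) S=99.1875: V=(p*·0.0000+(1−p*)·0.4202)/1.07=0.0641; Δ=(0.0000−0.4202)/(114.0656−65.4637)=-0.0086; B=V−Δ·S=0.9217
Node (1,0) S=49.5000: V=(p*·1.1499+(1−p*)·7.4732)/1.07=2.0395; Δ=(1.1499−7.4732)/(56.9250−32.6700)=-0.2607; B=V−Δ·S=14.9443
Node (1,1) S=86.2500: V=(p*·0.0641+(1−p*)·1.1499)/1.07=0.2256; Δ=(0.0641−1.1499)/(99.1875−56.9250)=-0.0257; B=V−Δ·S=2.4415
Node (0,0) S=75.0000: V=(p*·0.2256+(1−p*)·2.0395)/1.07=0.4876; Δ=(0.2256−2.0395)/(86.2500−49.5000)=-0.0494; B=V−Δ·S=4.1895
Each (Δ,B) replicates both successor values, so the strategy is self-financing and V0 is arbitrage-free.

(0,0): Delta=-0.0494 Bond=4.1895
(1,0): Delta=-0.2607 Bond=14.9443
(1,1): Delta=-0.0257 Bond=2.4415
(2,0): Delta=-1.0000 Bond=40.1432
(2,1): Delta=-0.1779 Bond=11.2776
(2,2): Delta=-0.0086 Bond=0.9217
(3,0): Delta=-1.0000 Bond=42.9533
(3,1): Delta=-1.0000 Bond=42.9533
(3,2): Delta=-0.0859 Bond=6.0405
(3,3): Delta=0.0000 Bond=0.0000
V0=0.4876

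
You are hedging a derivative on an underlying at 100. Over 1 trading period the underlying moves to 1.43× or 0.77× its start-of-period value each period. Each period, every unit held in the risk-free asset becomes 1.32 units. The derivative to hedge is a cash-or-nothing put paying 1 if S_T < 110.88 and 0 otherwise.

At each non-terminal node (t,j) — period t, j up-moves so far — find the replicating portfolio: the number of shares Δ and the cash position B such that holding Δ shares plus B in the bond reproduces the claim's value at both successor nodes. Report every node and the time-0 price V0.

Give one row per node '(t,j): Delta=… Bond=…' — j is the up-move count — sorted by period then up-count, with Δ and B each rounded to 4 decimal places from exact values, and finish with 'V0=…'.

Risk-neutral probability p* = (R−d)/(u−d) = (1.32−0.77)/(1.43−0.77) = 0.8333.
Payoff layer (t=1): V(1,0)=1.0000, V(1,1)=0.0000
  t=0,j=0: stock 100.0000 → up 143.0000 (V=0.0000), down 77.0000 (V=1.0000). Price 0.1263; hedge Δ=-0.0152, bond B=1.6414.
Self-financing check: at every node Δ·S+B equals the discounted successor values.

(0,0): Delta=-0.0152 Bond=1.6414
V0=0.1263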